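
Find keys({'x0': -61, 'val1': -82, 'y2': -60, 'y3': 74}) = ['x0', 'val1', 'y2', 'y3']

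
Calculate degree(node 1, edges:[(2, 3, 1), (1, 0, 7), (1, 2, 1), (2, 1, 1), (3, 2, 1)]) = incident: (1,0), (1,2), (2,1)
= 3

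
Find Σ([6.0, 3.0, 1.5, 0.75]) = 11.25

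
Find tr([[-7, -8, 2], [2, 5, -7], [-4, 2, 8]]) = diagonal: (-7) + 5 + 8
= 6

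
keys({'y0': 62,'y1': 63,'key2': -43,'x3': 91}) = ['y0', 'y1', 'key2', 'x3']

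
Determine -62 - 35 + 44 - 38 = -91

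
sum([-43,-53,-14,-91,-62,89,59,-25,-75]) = -215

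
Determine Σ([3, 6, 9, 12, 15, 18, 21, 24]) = 3 + 6 + 9 + 12 + 15 + 18 + 21 + 24
= 108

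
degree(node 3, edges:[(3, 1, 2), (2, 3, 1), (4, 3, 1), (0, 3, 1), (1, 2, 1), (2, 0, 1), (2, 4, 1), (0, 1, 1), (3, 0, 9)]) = 5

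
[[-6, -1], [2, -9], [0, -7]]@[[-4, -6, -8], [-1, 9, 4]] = [[25, 27, 44], [1, -93, -52], [7, -63, -28]]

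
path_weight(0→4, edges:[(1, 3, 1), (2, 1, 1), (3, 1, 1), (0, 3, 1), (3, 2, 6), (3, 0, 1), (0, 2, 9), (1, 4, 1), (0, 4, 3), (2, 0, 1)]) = 3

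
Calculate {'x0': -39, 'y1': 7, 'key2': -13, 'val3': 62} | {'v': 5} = {'x0': -39, 'y1': 7, 'key2': -13, 'val3': 62, 'v': 5}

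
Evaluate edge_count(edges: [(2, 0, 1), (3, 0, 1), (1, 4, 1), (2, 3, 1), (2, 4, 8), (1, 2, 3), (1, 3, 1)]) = 7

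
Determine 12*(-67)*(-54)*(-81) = -3516696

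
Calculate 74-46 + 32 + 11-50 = 21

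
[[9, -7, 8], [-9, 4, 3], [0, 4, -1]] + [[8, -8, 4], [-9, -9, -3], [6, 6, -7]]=[[17, -15, 12], [-18, -5, 0], [6, 10, -8]]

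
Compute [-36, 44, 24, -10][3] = -10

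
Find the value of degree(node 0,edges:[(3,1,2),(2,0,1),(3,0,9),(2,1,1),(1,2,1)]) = 2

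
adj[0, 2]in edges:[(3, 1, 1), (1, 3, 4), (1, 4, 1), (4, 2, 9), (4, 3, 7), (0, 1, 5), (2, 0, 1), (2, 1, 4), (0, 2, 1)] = 1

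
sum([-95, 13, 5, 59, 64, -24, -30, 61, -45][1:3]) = 18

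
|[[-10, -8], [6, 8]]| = (-10)*(8) - (-8)*(6)
= -32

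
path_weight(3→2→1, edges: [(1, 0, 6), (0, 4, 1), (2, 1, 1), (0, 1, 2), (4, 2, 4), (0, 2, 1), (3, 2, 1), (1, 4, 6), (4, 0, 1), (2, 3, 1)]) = w(3→2)=1 + w(2→1)=1
= 2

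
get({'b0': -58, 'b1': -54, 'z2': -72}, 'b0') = -58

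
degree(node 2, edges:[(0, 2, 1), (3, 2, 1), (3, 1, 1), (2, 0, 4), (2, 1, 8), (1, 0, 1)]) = incident: (0,2), (3,2), (2,0), (2,1)
= 4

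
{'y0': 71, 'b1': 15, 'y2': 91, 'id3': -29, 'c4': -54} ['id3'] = -29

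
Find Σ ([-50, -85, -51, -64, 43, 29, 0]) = (-50) + (-85) + (-51) + (-64) + 43 + 29 + 0
= -178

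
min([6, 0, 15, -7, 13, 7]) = -7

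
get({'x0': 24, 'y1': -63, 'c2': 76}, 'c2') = 76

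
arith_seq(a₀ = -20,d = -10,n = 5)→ [-20, -30, -40, -50, -60]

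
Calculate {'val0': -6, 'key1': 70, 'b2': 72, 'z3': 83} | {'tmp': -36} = {'val0': -6, 'key1': 70, 'b2': 72, 'z3': 83, 'tmp': -36}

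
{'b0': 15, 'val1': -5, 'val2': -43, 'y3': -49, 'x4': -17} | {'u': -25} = {'b0': 15, 'val1': -5, 'val2': -43, 'y3': -49, 'x4': -17, 'u': -25}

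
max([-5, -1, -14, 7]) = 7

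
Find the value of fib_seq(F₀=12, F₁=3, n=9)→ F_2 = F_1 + F_0 = 15
F_3 = F_2 + F_1 = 18
F_4 = F_3 + F_2 = 33
...
= [12, 3, 15, 18, 33, 51, 84, 135, 219]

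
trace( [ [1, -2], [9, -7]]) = -6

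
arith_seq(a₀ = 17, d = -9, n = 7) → a_0 = 17 + 0*-9 = 17
a_1 = 17 + 1*-9 = 8
a_2 = 17 + 2*-9 = -1
...
= [17, 8, -1, -10, -19, -28, -37]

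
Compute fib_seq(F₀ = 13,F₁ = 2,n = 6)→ F_2 = F_1 + F_0 = 15
F_3 = F_2 + F_1 = 17
F_4 = F_3 + F_2 = 32
...
= [13, 2, 15, 17, 32, 49]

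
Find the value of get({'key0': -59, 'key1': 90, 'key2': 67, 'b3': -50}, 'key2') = 67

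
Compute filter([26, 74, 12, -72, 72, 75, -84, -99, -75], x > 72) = keep x where x > 72: 26✗, 74✓, 12✗, -72✗, 72✗, 75✓, -84✗, -99✗, -75✗
= [74, 75]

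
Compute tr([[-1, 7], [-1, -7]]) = -8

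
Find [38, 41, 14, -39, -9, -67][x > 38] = keep x where x > 38: 38✗, 41✓, 14✗, -39✗, -9✗, -67✗
= [41]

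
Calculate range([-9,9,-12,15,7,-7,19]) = 31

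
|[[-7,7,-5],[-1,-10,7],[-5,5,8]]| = (1)*(-7)*det([[-10, 7], [5, 8]]) + (-1)*(7)*det([[-1, 7], [-5, 8]]) + (1)*(-5)*det([[-1, -10], [-5, 5]])
= 805 + -189 + 275
= 891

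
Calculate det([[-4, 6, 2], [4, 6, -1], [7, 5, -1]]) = (1)*(-4)*det([[6, -1], [5, -1]]) + (-1)*(6)*det([[4, -1], [7, -1]]) + (1)*(2)*det([[4, 6], [7, 5]])
= 4 + -18 + -44
= -58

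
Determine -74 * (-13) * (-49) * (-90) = 4242420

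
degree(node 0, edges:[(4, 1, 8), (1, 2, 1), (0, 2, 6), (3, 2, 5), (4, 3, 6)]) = incident: (0,2)
= 1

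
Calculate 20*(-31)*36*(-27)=602640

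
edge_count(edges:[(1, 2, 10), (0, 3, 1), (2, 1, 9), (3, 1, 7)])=4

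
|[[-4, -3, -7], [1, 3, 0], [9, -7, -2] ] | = (1)*(-4)*det([[3, 0], [-7, -2]]) + (-1)*(-3)*det([[1, 0], [9, -2]]) + (1)*(-7)*det([[1, 3], [9, -7]])
= 24 + -6 + 238
= 256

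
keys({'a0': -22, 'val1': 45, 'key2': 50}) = ['a0', 'val1', 'key2']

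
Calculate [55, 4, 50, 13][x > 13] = [55, 50]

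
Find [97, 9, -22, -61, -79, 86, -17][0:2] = [97, 9]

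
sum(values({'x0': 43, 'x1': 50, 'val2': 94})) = 43 + 50 + 94
= 187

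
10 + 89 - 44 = 55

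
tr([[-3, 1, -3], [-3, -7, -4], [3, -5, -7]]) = -17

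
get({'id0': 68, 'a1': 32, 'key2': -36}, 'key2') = -36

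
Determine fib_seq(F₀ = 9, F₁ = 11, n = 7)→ [9, 11, 20, 31, 51, 82, 133]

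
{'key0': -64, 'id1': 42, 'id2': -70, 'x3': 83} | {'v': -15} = {'key0': -64, 'id1': 42, 'id2': -70, 'x3': 83, 'v': -15}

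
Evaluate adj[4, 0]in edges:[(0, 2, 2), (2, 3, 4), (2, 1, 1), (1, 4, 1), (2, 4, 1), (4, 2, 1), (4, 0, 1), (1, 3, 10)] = 1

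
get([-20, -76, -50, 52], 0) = -20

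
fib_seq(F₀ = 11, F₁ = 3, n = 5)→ [11, 3, 14, 17, 31]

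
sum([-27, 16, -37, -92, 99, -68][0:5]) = slice → [-27, 16, -37, -92, 99]
(-27) + 16 + (-37) + (-92) + 99
= -41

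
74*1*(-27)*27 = -53946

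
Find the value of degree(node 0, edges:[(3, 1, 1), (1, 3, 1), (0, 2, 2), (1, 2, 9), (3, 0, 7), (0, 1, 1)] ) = incident: (0,2), (3,0), (0,1)
= 3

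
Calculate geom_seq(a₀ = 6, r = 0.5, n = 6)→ [6.0, 3.0, 1.5, 0.75, 0.375, 0.1875]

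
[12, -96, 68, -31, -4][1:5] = [-96, 68, -31, -4]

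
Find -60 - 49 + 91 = -18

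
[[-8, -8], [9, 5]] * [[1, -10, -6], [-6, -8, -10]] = C[0][0] = (-8)*(1) + (-8)*(-6) = 40
C[0][1] = (-8)*(-10) + (-8)*(-8) = 144
C[0][2] = (-8)*(-6) + (-8)*(-10) = 128
C[1][0] = (9)*(1) + (5)*(-6) = -21
C[1][1] = (9)*(-10) + (5)*(-8) = -130
C[1][2] = (9)*(-6) + (5)*(-10) = -104
= [[40, 144, 128], [-21, -130, -104]]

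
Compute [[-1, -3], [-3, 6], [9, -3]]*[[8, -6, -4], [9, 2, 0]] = C[0][0] = (-1)*(8) + (-3)*(9) = -35
C[0][1] = (-1)*(-6) + (-3)*(2) = 0
C[0][2] = (-1)*(-4) + (-3)*(0) = 4
C[1][0] = (-3)*(8) + (6)*(9) = 30
C[1][1] = (-3)*(-6) + (6)*(2) = 30
C[1][2] = (-3)*(-4) + (6)*(0) = 12
... (3 more cells)
= [[-35, 0, 4], [30, 30, 12], [45, -60, -36]]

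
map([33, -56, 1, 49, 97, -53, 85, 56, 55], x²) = (33)²=1089, (-56)²=3136, (1)²=1, (49)²=2401, (97)²=9409, (-53)²=2809, (85)²=7225, (56)²=3136, (55)²=3025
= [1089, 3136, 1, 2401, 9409, 2809, 7225, 3136, 3025]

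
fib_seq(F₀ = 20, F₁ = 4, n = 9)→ F_2 = F_1 + F_0 = 24
F_3 = F_2 + F_1 = 28
F_4 = F_3 + F_2 = 52
...
= [20, 4, 24, 28, 52, 80, 132, 212, 344]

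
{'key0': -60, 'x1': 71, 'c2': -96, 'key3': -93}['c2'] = -96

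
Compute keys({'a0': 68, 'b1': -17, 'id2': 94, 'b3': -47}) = ['a0', 'b1', 'id2', 'b3']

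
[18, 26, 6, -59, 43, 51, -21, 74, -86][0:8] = [18, 26, 6, -59, 43, 51, -21, 74]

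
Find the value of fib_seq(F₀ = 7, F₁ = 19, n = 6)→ F_2 = F_1 + F_0 = 26
F_3 = F_2 + F_1 = 45
F_4 = F_3 + F_2 = 71
...
= [7, 19, 26, 45, 71, 116]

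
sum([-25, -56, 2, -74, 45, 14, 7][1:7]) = -62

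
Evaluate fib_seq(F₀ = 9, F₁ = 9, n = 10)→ F_2 = F_1 + F_0 = 18
F_3 = F_2 + F_1 = 27
F_4 = F_3 + F_2 = 45
...
= [9, 9, 18, 27, 45, 72, 117, 189, 306, 495]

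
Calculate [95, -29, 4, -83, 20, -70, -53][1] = -29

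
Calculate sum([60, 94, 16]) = 170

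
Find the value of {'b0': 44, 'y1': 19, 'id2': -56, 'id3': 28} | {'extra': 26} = {'b0': 44, 'y1': 19, 'id2': -56, 'id3': 28, 'extra': 26}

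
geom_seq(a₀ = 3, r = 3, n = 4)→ a_0 = 3*3^0 = 3
a_1 = 3*3^1 = 9
a_2 = 3*3^2 = 27
...
= [3, 9, 27, 81]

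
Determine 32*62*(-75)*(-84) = 12499200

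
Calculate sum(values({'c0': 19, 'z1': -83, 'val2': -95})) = -159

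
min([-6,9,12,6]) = -6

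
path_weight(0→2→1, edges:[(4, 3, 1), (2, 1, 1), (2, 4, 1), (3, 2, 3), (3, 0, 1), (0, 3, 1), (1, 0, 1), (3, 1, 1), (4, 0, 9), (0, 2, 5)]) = 6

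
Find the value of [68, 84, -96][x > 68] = [84]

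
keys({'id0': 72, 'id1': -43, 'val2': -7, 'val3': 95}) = ['id0', 'id1', 'val2', 'val3']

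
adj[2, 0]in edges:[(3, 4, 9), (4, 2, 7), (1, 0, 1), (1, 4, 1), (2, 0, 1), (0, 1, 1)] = 1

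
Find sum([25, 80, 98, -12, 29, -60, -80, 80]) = 160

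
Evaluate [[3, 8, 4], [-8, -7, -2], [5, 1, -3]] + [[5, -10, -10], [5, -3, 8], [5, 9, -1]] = [[8, -2, -6], [-3, -10, 6], [10, 10, -4]]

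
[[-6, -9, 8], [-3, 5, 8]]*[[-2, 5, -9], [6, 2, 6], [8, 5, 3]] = [[22, -8, 24], [100, 35, 81]]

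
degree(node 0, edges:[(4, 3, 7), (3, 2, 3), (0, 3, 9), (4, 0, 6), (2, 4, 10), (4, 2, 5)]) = 2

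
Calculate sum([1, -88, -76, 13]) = -150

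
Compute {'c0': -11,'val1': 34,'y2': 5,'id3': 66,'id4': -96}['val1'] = 34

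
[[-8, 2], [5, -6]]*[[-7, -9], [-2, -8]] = C[0][0] = (-8)*(-7) + (2)*(-2) = 52
C[0][1] = (-8)*(-9) + (2)*(-8) = 56
C[1][0] = (5)*(-7) + (-6)*(-2) = -23
C[1][1] = (5)*(-9) + (-6)*(-8) = 3
= [[52, 56], [-23, 3]]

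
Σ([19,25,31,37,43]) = 19 + 25 + 31 + 37 + 43
= 155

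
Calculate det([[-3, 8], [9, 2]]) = -78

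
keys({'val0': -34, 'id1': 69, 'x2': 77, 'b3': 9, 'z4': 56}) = ['val0', 'id1', 'x2', 'b3', 'z4']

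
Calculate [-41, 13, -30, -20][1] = 13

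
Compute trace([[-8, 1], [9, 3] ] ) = -5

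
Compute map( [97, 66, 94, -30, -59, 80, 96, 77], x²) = [9409, 4356, 8836, 900, 3481, 6400, 9216, 5929]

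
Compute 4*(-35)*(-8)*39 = 43680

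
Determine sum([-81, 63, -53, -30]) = -101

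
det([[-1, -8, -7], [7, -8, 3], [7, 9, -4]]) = -1230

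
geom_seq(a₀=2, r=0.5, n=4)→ [2.0, 1.0, 0.5, 0.25]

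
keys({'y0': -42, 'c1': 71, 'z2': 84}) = ['y0', 'c1', 'z2']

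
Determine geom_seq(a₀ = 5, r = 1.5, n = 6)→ [5.0, 7.5, 11.25, 16.875, 25.3125, 37.96875]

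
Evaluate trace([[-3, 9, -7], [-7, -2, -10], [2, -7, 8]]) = 3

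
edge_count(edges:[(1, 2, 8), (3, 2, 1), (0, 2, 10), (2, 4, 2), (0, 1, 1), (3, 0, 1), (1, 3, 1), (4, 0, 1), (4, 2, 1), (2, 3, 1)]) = 10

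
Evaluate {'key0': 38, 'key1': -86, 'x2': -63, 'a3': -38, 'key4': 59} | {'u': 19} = {'key0': 38, 'key1': -86, 'x2': -63, 'a3': -38, 'key4': 59, 'u': 19}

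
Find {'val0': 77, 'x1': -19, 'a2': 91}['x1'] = -19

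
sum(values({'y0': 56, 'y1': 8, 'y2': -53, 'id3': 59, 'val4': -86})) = 56 + 8 + (-53) + 59 + (-86)
= -16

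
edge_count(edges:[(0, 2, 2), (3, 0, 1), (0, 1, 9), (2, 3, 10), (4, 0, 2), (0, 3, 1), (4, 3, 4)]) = 7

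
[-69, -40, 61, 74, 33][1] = -40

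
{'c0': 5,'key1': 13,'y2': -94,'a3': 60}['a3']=60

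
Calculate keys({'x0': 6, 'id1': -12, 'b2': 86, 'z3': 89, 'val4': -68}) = ['x0', 'id1', 'b2', 'z3', 'val4']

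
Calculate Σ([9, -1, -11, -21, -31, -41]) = 9 + (-1) + (-11) + (-21) + (-31) + (-41)
= -96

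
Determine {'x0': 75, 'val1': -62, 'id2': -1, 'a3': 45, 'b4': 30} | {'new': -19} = {'x0': 75, 'val1': -62, 'id2': -1, 'a3': 45, 'b4': 30, 'new': -19}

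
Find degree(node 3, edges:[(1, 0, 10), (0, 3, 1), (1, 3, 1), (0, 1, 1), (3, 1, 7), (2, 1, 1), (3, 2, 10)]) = 4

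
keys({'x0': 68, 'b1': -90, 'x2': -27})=['x0', 'b1', 'x2']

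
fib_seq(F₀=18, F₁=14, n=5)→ [18, 14, 32, 46, 78]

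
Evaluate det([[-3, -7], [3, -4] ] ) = (-3)*(-4) - (-7)*(3)
= 33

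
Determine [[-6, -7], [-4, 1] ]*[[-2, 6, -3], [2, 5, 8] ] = [[-2, -71, -38], [10, -19, 20]]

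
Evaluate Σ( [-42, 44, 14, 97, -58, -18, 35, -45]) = (-42) + 44 + 14 + 97 + (-58) + (-18) + 35 + (-45)
= 27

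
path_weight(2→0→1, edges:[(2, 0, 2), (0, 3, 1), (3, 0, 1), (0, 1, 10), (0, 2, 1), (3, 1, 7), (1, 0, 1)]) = w(2→0)=2 + w(0→1)=10
= 12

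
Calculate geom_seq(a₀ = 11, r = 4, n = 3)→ a_0 = 11*4^0 = 11
a_1 = 11*4^1 = 44
a_2 = 11*4^2 = 176
= [11, 44, 176]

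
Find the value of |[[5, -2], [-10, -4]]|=(5)*(-4) - (-2)*(-10)
= -40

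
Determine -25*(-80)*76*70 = 10640000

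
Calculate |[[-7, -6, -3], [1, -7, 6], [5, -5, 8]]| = -40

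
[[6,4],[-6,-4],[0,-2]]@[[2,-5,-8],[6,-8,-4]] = [[36, -62, -64], [-36, 62, 64], [-12, 16, 8]]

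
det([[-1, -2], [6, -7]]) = 19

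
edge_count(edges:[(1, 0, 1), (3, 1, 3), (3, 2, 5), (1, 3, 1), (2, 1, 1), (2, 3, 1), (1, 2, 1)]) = 7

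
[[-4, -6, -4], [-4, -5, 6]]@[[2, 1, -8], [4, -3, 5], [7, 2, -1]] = [[-60, 6, 6], [14, 23, 1]]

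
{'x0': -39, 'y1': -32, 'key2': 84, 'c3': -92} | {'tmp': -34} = {'x0': -39, 'y1': -32, 'key2': 84, 'c3': -92, 'tmp': -34}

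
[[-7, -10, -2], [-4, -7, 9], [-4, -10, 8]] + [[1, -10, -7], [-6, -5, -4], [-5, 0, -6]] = [[-6, -20, -9], [-10, -12, 5], [-9, -10, 2]]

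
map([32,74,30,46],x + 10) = 32+10=42, 74+10=84, 30+10=40, 46+10=56
= [42, 84, 40, 56]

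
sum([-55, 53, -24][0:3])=-26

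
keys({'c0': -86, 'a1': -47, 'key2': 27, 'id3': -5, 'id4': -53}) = ['c0', 'a1', 'key2', 'id3', 'id4']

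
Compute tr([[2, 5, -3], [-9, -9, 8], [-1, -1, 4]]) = diagonal: 2 + (-9) + 4
= -3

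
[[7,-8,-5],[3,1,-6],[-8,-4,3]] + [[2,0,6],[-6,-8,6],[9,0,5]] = [[9, -8, 1], [-3, -7, 0], [1, -4, 8]]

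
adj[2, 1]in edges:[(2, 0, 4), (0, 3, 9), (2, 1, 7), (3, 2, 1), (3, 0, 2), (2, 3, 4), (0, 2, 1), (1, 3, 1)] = 7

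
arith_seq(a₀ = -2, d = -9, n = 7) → a_0 = -2 + 0*-9 = -2
a_1 = -2 + 1*-9 = -11
a_2 = -2 + 2*-9 = -20
...
= [-2, -11, -20, -29, -38, -47, -56]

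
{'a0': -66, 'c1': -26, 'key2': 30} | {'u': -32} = {'a0': -66, 'c1': -26, 'key2': 30, 'u': -32}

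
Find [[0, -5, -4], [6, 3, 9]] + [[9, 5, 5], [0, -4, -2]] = [[9, 0, 1], [6, -1, 7]]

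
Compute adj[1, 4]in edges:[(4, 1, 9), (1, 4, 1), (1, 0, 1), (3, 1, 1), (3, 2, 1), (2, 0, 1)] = 1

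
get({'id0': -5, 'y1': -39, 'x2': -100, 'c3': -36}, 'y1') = -39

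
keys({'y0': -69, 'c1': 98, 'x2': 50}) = ['y0', 'c1', 'x2']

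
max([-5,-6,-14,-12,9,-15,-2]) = 9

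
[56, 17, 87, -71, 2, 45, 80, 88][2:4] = [87, -71]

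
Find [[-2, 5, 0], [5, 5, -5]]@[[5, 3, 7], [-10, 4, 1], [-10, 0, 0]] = C[0][0] = (-2)*(5) + (5)*(-10) + (0)*(-10) = -60
C[0][1] = (-2)*(3) + (5)*(4) + (0)*(0) = 14
C[0][2] = (-2)*(7) + (5)*(1) + (0)*(0) = -9
C[1][0] = (5)*(5) + (5)*(-10) + (-5)*(-10) = 25
C[1][1] = (5)*(3) + (5)*(4) + (-5)*(0) = 35
C[1][2] = (5)*(7) + (5)*(1) + (-5)*(0) = 40
= [[-60, 14, -9], [25, 35, 40]]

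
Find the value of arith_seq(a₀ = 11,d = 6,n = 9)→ [11, 17, 23, 29, 35, 41, 47, 53, 59]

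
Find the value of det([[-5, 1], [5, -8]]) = (-5)*(-8) - (1)*(5)
= 35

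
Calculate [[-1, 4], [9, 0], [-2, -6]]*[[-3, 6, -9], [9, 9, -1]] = [[39, 30, 5], [-27, 54, -81], [-48, -66, 24]]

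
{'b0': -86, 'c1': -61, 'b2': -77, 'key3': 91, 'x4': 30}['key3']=91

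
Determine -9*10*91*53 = -434070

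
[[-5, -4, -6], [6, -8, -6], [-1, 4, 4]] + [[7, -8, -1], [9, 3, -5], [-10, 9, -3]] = [[2, -12, -7], [15, -5, -11], [-11, 13, 1]]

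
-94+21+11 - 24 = -86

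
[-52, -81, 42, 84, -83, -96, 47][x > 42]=keep x where x > 42: -52✗, -81✗, 42✗, 84✓, -83✗, -96✗, 47✓
= [84, 47]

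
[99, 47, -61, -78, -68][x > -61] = keep x where x > -61: 99✓, 47✓, -61✗, -78✗, -68✗
= [99, 47]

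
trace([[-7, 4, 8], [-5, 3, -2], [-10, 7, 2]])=-2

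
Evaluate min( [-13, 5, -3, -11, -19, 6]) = -19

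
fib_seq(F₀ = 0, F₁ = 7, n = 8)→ [0, 7, 7, 14, 21, 35, 56, 91]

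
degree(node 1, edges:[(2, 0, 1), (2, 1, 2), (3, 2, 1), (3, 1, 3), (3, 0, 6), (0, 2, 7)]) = 2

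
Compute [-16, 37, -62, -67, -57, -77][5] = -77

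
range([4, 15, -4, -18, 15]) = 33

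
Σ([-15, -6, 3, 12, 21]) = (-15) + (-6) + 3 + 12 + 21
= 15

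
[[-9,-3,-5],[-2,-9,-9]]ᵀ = [[-9, -2], [-3, -9], [-5, -9]]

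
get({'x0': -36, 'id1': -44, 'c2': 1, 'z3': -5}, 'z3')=-5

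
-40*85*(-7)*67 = 1594600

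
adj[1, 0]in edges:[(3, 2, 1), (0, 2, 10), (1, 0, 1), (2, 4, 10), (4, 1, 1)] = 1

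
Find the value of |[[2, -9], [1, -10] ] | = -11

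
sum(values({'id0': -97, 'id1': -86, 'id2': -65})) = -248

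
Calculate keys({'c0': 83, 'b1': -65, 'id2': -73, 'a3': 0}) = ['c0', 'b1', 'id2', 'a3']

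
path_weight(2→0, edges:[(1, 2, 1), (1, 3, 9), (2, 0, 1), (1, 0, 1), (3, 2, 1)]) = w(2→0)=1
= 1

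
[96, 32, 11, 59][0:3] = [96, 32, 11]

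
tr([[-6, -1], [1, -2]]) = diagonal: (-6) + (-2)
= -8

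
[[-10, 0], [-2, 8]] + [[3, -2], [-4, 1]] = [[-7, -2], [-6, 9]]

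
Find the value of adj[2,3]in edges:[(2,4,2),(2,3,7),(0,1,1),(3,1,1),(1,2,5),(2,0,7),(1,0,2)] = 7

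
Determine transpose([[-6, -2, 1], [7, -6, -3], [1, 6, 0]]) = [[-6, 7, 1], [-2, -6, 6], [1, -3, 0]]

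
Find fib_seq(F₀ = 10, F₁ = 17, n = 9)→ F_2 = F_1 + F_0 = 27
F_3 = F_2 + F_1 = 44
F_4 = F_3 + F_2 = 71
...
= [10, 17, 27, 44, 71, 115, 186, 301, 487]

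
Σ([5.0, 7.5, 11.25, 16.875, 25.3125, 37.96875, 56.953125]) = 160.859375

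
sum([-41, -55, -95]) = -191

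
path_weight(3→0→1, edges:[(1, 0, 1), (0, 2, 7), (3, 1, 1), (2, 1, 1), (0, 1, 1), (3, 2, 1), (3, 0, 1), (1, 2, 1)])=w(3→0)=1 + w(0→1)=1
= 2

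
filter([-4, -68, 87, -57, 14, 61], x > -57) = [-4, 87, 14, 61]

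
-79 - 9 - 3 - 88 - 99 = -278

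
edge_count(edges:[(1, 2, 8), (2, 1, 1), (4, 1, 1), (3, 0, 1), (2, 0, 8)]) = 5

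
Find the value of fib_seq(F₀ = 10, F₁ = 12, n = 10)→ [10, 12, 22, 34, 56, 90, 146, 236, 382, 618]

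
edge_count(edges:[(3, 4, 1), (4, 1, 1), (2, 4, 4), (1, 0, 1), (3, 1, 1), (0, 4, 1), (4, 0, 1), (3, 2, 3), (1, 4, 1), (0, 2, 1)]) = 10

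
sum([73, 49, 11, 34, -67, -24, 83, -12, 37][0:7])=159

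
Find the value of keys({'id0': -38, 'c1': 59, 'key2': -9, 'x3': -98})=['id0', 'c1', 'key2', 'x3']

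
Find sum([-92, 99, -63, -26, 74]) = -8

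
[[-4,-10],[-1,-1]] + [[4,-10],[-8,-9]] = [[0, -20], [-9, -10]]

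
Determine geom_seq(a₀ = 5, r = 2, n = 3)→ [5, 10, 20]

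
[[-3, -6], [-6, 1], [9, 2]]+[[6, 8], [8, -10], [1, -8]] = [[3, 2], [2, -9], [10, -6]]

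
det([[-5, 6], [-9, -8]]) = (-5)*(-8) - (6)*(-9)
= 94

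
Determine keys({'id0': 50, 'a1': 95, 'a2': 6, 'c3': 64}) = ['id0', 'a1', 'a2', 'c3']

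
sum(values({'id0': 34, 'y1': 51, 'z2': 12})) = 34 + 51 + 12
= 97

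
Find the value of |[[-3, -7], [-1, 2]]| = (-3)*(2) - (-7)*(-1)
= -13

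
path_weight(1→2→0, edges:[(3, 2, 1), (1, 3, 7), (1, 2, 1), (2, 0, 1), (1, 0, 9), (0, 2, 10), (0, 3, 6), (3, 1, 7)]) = 2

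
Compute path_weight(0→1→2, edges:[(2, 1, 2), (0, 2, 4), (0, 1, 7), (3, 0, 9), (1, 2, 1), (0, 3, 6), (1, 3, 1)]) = w(0→1)=7 + w(1→2)=1
= 8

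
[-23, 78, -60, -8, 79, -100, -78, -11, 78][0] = -23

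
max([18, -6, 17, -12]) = 18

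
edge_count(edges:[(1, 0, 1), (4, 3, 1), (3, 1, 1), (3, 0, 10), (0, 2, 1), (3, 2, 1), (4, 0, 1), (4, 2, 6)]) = 8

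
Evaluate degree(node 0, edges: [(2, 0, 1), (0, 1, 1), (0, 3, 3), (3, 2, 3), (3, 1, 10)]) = incident: (2,0), (0,1), (0,3)
= 3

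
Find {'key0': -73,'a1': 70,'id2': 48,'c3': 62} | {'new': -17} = {'key0': -73, 'a1': 70, 'id2': 48, 'c3': 62, 'new': -17}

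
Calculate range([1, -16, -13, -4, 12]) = 28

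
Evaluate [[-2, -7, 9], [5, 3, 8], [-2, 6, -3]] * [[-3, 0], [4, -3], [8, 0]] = [[50, 21], [61, -9], [6, -18]]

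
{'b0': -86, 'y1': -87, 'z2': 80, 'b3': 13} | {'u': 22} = {'b0': -86, 'y1': -87, 'z2': 80, 'b3': 13, 'u': 22}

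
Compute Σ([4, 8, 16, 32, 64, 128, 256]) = 508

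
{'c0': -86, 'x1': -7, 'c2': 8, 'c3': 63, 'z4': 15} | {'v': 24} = {'c0': -86, 'x1': -7, 'c2': 8, 'c3': 63, 'z4': 15, 'v': 24}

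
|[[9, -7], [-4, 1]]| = (9)*(1) - (-7)*(-4)
= -19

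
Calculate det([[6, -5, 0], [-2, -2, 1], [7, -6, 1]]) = (1)*(6)*det([[-2, 1], [-6, 1]]) + (-1)*(-5)*det([[-2, 1], [7, 1]]) + (1)*(0)*det([[-2, -2], [7, -6]])
= 24 + -45 + 0
= -21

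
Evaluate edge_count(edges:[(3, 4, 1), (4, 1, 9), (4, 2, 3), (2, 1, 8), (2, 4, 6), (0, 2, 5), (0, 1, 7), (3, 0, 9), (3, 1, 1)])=9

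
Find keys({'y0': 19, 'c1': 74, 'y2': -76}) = ['y0', 'c1', 'y2']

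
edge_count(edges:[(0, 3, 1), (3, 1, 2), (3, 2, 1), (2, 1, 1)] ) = 4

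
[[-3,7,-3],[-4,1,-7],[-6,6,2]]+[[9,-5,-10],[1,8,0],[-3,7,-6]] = [[6, 2, -13], [-3, 9, -7], [-9, 13, -4]]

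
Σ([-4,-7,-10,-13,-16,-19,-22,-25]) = (-4) + (-7) + (-10) + (-13) + (-16) + (-19) + (-22) + (-25)
= -116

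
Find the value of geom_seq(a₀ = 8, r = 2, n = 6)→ [8, 16, 32, 64, 128, 256]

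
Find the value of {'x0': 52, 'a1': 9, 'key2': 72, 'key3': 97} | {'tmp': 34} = {'x0': 52, 'a1': 9, 'key2': 72, 'key3': 97, 'tmp': 34}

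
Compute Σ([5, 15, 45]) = 5 + 15 + 45
= 65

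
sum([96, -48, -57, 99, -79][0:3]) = -9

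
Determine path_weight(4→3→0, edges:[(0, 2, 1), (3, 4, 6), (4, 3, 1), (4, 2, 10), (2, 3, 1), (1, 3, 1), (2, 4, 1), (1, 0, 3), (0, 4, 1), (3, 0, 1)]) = 2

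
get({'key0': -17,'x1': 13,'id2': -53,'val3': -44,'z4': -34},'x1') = 13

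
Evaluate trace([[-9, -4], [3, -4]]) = diagonal: (-9) + (-4)
= -13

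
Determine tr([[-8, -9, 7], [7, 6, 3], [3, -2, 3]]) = diagonal: (-8) + 6 + 3
= 1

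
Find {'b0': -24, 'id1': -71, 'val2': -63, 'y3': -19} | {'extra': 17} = {'b0': -24, 'id1': -71, 'val2': -63, 'y3': -19, 'extra': 17}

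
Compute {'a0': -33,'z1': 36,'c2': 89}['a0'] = -33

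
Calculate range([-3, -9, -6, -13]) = 10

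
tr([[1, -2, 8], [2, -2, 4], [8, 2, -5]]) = diagonal: 1 + (-2) + (-5)
= -6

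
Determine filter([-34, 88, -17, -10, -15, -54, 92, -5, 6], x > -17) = keep x where x > -17: -34✗, 88✓, -17✗, -10✓, -15✓, -54✗, 92✓, -5✓, 6✓
= [88, -10, -15, 92, -5, 6]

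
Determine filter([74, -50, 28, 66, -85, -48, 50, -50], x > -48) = [74, 28, 66, 50]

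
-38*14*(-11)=5852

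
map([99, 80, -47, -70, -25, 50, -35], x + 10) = [109, 90, -37, -60, -15, 60, -25]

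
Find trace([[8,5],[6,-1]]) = 7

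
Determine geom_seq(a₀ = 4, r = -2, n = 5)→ [4, -8, 16, -32, 64]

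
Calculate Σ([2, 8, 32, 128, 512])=682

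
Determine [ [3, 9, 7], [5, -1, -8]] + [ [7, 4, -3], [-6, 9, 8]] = [[10, 13, 4], [-1, 8, 0]]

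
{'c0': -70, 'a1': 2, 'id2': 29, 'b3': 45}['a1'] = 2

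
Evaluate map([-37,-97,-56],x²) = (-37)²=1369, (-97)²=9409, (-56)²=3136
= [1369, 9409, 3136]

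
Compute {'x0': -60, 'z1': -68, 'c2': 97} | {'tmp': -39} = {'x0': -60, 'z1': -68, 'c2': 97, 'tmp': -39}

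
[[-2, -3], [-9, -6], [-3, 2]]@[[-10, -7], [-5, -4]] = C[0][0] = (-2)*(-10) + (-3)*(-5) = 35
C[0][1] = (-2)*(-7) + (-3)*(-4) = 26
C[1][0] = (-9)*(-10) + (-6)*(-5) = 120
C[1][1] = (-9)*(-7) + (-6)*(-4) = 87
C[2][0] = (-3)*(-10) + (2)*(-5) = 20
C[2][1] = (-3)*(-7) + (2)*(-4) = 13
= [[35, 26], [120, 87], [20, 13]]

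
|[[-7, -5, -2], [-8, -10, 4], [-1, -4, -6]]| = (1)*(-7)*det([[-10, 4], [-4, -6]]) + (-1)*(-5)*det([[-8, 4], [-1, -6]]) + (1)*(-2)*det([[-8, -10], [-1, -4]])
= -532 + 260 + -44
= -316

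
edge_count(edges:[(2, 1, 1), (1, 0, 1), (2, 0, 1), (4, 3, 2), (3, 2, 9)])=5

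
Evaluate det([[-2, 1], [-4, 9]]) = (-2)*(9) - (1)*(-4)
= -14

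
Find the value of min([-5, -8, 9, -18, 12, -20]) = -20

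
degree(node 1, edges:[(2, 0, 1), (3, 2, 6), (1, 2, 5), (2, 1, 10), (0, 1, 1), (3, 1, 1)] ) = incident: (1,2), (2,1), (0,1), (3,1)
= 4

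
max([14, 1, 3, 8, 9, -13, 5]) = 14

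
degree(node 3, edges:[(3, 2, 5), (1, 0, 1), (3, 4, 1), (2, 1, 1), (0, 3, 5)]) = incident: (3,2), (3,4), (0,3)
= 3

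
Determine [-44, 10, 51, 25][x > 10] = [51, 25]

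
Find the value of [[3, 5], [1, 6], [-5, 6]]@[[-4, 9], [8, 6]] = C[0][0] = (3)*(-4) + (5)*(8) = 28
C[0][1] = (3)*(9) + (5)*(6) = 57
C[1][0] = (1)*(-4) + (6)*(8) = 44
C[1][1] = (1)*(9) + (6)*(6) = 45
C[2][0] = (-5)*(-4) + (6)*(8) = 68
C[2][1] = (-5)*(9) + (6)*(6) = -9
= [[28, 57], [44, 45], [68, -9]]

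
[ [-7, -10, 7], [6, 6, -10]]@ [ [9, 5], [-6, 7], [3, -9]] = C[0][0] = (-7)*(9) + (-10)*(-6) + (7)*(3) = 18
C[0][1] = (-7)*(5) + (-10)*(7) + (7)*(-9) = -168
C[1][0] = (6)*(9) + (6)*(-6) + (-10)*(3) = -12
C[1][1] = (6)*(5) + (6)*(7) + (-10)*(-9) = 162
= [[18, -168], [-12, 162]]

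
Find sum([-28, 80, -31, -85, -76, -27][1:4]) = -36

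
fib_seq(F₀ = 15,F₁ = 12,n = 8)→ [15, 12, 27, 39, 66, 105, 171, 276]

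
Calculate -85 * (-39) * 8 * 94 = 2492880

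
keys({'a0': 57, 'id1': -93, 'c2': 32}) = ['a0', 'id1', 'c2']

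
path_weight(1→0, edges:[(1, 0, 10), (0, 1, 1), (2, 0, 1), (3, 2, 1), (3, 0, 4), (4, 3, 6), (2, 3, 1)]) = 10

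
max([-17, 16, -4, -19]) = 16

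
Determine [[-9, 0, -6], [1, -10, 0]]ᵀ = [[-9, 1], [0, -10], [-6, 0]]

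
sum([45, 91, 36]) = 45 + 91 + 36
= 172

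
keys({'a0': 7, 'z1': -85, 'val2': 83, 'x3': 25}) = ['a0', 'z1', 'val2', 'x3']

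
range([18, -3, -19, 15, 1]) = 37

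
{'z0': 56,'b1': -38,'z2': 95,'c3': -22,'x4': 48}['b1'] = -38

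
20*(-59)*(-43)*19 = 964060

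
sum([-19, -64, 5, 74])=(-19) + (-64) + 5 + 74
= -4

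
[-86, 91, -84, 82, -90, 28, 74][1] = 91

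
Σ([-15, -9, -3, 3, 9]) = (-15) + (-9) + (-3) + 3 + 9
= -15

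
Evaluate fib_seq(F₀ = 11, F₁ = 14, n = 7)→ F_2 = F_1 + F_0 = 25
F_3 = F_2 + F_1 = 39
F_4 = F_3 + F_2 = 64
...
= [11, 14, 25, 39, 64, 103, 167]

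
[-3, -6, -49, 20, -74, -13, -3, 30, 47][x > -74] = [-3, -6, -49, 20, -13, -3, 30, 47]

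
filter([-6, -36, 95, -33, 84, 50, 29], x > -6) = [95, 84, 50, 29]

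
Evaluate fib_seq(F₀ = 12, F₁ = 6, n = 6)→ F_2 = F_1 + F_0 = 18
F_3 = F_2 + F_1 = 24
F_4 = F_3 + F_2 = 42
...
= [12, 6, 18, 24, 42, 66]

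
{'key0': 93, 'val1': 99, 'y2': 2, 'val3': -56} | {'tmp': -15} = {'key0': 93, 'val1': 99, 'y2': 2, 'val3': -56, 'tmp': -15}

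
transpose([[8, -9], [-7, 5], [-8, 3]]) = [[8, -7, -8], [-9, 5, 3]]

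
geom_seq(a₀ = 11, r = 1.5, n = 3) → [11.0, 16.5, 24.75]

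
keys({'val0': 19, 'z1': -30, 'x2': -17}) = ['val0', 'z1', 'x2']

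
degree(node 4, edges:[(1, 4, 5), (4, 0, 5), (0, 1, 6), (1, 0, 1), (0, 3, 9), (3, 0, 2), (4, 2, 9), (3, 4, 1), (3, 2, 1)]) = incident: (1,4), (4,0), (4,2), (3,4)
= 4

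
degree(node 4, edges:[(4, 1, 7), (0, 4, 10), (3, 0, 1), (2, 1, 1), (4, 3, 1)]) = 3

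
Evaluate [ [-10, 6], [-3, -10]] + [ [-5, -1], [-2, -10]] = [[-15, 5], [-5, -20]]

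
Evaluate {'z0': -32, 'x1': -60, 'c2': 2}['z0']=-32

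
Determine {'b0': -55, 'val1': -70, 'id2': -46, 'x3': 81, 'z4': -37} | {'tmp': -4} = {'b0': -55, 'val1': -70, 'id2': -46, 'x3': 81, 'z4': -37, 'tmp': -4}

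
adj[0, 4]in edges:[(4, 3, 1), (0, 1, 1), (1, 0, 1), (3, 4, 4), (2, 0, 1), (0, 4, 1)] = 1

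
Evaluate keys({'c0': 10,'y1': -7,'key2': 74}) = ['c0', 'y1', 'key2']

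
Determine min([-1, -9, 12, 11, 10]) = -9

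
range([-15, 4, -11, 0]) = 19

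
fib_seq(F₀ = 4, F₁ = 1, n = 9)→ F_2 = F_1 + F_0 = 5
F_3 = F_2 + F_1 = 6
F_4 = F_3 + F_2 = 11
...
= [4, 1, 5, 6, 11, 17, 28, 45, 73]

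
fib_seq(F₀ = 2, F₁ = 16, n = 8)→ [2, 16, 18, 34, 52, 86, 138, 224]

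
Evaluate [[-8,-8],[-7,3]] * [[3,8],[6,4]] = [[-72, -96], [-3, -44]]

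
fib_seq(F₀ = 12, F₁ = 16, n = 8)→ [12, 16, 28, 44, 72, 116, 188, 304]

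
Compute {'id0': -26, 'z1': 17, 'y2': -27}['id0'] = -26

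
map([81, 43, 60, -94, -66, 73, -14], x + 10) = [91, 53, 70, -84, -56, 83, -4]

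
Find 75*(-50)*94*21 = -7402500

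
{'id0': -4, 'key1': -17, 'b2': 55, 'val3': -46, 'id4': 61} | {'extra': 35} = {'id0': -4, 'key1': -17, 'b2': 55, 'val3': -46, 'id4': 61, 'extra': 35}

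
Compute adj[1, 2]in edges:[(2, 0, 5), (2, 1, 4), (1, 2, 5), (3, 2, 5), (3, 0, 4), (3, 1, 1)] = 5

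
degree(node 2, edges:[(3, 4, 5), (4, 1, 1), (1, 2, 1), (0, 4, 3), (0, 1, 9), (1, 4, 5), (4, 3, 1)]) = incident: (1,2)
= 1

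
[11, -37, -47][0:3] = [11, -37, -47]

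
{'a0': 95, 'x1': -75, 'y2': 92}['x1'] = -75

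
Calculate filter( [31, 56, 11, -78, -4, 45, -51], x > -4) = keep x where x > -4: 31✓, 56✓, 11✓, -78✗, -4✗, 45✓, -51✗
= [31, 56, 11, 45]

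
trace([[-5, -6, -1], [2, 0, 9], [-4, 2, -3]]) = -8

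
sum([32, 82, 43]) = 32 + 82 + 43
= 157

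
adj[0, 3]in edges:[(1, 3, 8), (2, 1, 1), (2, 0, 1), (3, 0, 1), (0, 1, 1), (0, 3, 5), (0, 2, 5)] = 5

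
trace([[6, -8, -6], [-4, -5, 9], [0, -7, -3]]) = -2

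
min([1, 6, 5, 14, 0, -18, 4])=-18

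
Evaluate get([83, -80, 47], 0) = 83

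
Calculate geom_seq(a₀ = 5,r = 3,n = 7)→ a_0 = 5*3^0 = 5
a_1 = 5*3^1 = 15
a_2 = 5*3^2 = 45
...
= [5, 15, 45, 135, 405, 1215, 3645]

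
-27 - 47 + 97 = 23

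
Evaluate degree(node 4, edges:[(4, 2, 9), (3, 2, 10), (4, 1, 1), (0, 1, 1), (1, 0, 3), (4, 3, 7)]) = 3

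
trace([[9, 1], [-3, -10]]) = -1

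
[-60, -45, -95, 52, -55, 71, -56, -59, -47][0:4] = [-60, -45, -95, 52]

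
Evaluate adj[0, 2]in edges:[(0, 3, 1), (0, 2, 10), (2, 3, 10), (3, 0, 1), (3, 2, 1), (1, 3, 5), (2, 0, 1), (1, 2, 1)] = 10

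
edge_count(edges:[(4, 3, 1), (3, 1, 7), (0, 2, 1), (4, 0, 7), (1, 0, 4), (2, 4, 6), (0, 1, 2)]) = 7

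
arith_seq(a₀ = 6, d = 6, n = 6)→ [6, 12, 18, 24, 30, 36]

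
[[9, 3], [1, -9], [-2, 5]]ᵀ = [[9, 1, -2], [3, -9, 5]]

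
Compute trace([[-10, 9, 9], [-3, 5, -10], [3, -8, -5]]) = diagonal: (-10) + 5 + (-5)
= -10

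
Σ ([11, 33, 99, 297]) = 11 + 33 + 99 + 297
= 440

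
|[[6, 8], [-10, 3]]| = 98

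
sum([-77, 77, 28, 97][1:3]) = 105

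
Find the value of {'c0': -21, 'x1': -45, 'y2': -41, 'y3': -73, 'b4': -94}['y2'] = -41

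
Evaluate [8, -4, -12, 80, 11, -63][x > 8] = keep x where x > 8: 8✗, -4✗, -12✗, 80✓, 11✓, -63✗
= [80, 11]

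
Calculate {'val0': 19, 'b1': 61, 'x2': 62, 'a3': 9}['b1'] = 61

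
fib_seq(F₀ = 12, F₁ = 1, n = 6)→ F_2 = F_1 + F_0 = 13
F_3 = F_2 + F_1 = 14
F_4 = F_3 + F_2 = 27
...
= [12, 1, 13, 14, 27, 41]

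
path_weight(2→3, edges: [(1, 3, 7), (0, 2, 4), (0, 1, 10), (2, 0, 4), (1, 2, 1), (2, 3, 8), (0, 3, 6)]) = w(2→3)=8
= 8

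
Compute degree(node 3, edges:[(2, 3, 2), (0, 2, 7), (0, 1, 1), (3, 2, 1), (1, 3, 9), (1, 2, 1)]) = incident: (2,3), (3,2), (1,3)
= 3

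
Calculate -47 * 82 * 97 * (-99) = 37009962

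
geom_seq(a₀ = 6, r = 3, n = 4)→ [6, 18, 54, 162]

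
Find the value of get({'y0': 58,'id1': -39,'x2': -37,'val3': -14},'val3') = -14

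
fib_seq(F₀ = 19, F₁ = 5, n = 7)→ [19, 5, 24, 29, 53, 82, 135]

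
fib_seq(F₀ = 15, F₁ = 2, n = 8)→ [15, 2, 17, 19, 36, 55, 91, 146]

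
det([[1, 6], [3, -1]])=-19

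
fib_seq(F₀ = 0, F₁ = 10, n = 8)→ F_2 = F_1 + F_0 = 10
F_3 = F_2 + F_1 = 20
F_4 = F_3 + F_2 = 30
...
= [0, 10, 10, 20, 30, 50, 80, 130]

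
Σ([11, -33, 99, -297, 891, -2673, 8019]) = 11 + -33 + 99 + -297 + 891 + -2673 + 8019
= 6017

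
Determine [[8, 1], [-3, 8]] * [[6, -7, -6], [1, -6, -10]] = C[0][0] = (8)*(6) + (1)*(1) = 49
C[0][1] = (8)*(-7) + (1)*(-6) = -62
C[0][2] = (8)*(-6) + (1)*(-10) = -58
C[1][0] = (-3)*(6) + (8)*(1) = -10
C[1][1] = (-3)*(-7) + (8)*(-6) = -27
C[1][2] = (-3)*(-6) + (8)*(-10) = -62
= [[49, -62, -58], [-10, -27, -62]]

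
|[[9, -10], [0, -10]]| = (9)*(-10) - (-10)*(0)
= -90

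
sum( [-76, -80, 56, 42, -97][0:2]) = -156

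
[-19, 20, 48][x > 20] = keep x where x > 20: -19✗, 20✗, 48✓
= [48]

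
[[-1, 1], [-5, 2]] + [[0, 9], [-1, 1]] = [[-1, 10], [-6, 3]]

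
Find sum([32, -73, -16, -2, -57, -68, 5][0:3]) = -57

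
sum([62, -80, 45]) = 62 + (-80) + 45
= 27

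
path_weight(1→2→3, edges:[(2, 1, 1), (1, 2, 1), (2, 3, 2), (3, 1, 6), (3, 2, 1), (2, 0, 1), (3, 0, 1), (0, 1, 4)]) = 3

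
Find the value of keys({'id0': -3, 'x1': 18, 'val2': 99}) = ['id0', 'x1', 'val2']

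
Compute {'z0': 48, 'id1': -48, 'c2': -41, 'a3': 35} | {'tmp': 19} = {'z0': 48, 'id1': -48, 'c2': -41, 'a3': 35, 'tmp': 19}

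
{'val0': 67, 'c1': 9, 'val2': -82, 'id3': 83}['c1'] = 9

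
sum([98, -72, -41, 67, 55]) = 107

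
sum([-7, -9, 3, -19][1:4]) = slice → [-9, 3, -19]
(-9) + 3 + (-19)
= -25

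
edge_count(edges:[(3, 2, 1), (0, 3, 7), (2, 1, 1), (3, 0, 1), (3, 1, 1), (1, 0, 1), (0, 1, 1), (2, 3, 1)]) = 8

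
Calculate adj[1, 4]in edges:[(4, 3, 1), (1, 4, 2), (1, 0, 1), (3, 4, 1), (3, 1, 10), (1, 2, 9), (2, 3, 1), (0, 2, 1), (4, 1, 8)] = 2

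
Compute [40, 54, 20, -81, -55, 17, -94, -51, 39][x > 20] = keep x where x > 20: 40✓, 54✓, 20✗, -81✗, -55✗, 17✗, -94✗, -51✗, 39✓
= [40, 54, 39]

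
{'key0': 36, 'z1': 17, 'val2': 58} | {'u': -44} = {'key0': 36, 'z1': 17, 'val2': 58, 'u': -44}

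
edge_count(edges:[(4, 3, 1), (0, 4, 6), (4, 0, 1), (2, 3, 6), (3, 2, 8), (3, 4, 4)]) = 6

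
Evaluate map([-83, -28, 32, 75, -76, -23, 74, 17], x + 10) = -83+10=-73, -28+10=-18, 32+10=42, 75+10=85, -76+10=-66, -23+10=-13, 74+10=84, 17+10=27
= [-73, -18, 42, 85, -66, -13, 84, 27]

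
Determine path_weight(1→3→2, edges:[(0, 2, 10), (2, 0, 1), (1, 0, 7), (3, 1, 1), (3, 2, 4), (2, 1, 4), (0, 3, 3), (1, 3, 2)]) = 6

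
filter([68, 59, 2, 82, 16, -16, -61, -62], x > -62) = keep x where x > -62: 68✓, 59✓, 2✓, 82✓, 16✓, -16✓, -61✓, -62✗
= [68, 59, 2, 82, 16, -16, -61]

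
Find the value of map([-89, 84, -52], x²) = (-89)²=7921, (84)²=7056, (-52)²=2704
= [7921, 7056, 2704]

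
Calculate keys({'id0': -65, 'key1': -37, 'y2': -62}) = ['id0', 'key1', 'y2']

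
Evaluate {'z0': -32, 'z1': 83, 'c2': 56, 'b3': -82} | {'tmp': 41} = {'z0': -32, 'z1': 83, 'c2': 56, 'b3': -82, 'tmp': 41}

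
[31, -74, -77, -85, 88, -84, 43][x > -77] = [31, -74, 88, 43]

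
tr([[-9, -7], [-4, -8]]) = -17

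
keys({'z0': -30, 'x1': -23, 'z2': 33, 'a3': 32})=['z0', 'x1', 'z2', 'a3']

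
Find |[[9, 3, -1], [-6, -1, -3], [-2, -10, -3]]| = (1)*(9)*det([[-1, -3], [-10, -3]]) + (-1)*(3)*det([[-6, -3], [-2, -3]]) + (1)*(-1)*det([[-6, -1], [-2, -10]])
= -243 + -36 + -58
= -337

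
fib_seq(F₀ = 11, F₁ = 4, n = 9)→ [11, 4, 15, 19, 34, 53, 87, 140, 227]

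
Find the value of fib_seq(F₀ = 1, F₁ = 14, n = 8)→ [1, 14, 15, 29, 44, 73, 117, 190]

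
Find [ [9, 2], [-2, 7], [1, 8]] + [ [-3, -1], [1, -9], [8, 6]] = [[6, 1], [-1, -2], [9, 14]]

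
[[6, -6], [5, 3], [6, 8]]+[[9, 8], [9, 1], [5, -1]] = [[15, 2], [14, 4], [11, 7]]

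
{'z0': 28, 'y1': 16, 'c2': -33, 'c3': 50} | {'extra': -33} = {'z0': 28, 'y1': 16, 'c2': -33, 'c3': 50, 'extra': -33}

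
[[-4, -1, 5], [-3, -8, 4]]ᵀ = [[-4, -3], [-1, -8], [5, 4]]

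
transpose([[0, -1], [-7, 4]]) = [[0, -7], [-1, 4]]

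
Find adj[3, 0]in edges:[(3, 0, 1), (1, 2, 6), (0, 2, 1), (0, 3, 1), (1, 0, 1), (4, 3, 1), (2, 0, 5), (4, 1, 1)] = 1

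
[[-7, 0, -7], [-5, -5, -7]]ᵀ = [[-7, -5], [0, -5], [-7, -7]]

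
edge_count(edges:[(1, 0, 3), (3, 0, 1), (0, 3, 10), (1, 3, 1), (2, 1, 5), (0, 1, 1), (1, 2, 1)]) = 7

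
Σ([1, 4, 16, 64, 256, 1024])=1365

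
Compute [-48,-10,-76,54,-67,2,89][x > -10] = [54, 2, 89]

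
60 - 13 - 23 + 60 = 84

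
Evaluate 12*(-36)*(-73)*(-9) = -283824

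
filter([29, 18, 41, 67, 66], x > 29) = [41, 67, 66]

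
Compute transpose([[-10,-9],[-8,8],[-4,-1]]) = [[-10, -8, -4], [-9, 8, -1]]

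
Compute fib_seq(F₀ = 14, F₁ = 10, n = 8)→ F_2 = F_1 + F_0 = 24
F_3 = F_2 + F_1 = 34
F_4 = F_3 + F_2 = 58
...
= [14, 10, 24, 34, 58, 92, 150, 242]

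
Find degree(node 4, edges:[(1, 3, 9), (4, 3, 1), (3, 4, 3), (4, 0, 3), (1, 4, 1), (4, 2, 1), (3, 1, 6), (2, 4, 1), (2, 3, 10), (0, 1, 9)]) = incident: (4,3), (3,4), (4,0), (1,4), (4,2), (2,4)
= 6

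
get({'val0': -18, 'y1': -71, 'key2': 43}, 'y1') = -71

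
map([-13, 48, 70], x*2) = [-26, 96, 140]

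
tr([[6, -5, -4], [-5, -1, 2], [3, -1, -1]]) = diagonal: 6 + (-1) + (-1)
= 4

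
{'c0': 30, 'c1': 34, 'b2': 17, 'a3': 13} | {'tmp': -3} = {'c0': 30, 'c1': 34, 'b2': 17, 'a3': 13, 'tmp': -3}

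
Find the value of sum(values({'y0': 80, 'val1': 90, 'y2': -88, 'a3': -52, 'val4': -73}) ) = -43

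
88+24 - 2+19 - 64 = 65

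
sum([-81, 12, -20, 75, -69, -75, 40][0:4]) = slice → [-81, 12, -20, 75]
(-81) + 12 + (-20) + 75
= -14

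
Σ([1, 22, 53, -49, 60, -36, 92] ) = 143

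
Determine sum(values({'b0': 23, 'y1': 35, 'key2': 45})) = 23 + 35 + 45
= 103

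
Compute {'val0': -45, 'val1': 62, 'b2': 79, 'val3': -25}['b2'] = 79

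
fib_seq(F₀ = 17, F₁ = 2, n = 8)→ F_2 = F_1 + F_0 = 19
F_3 = F_2 + F_1 = 21
F_4 = F_3 + F_2 = 40
...
= [17, 2, 19, 21, 40, 61, 101, 162]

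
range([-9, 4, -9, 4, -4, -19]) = 23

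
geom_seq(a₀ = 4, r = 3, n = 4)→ a_0 = 4*3^0 = 4
a_1 = 4*3^1 = 12
a_2 = 4*3^2 = 36
...
= [4, 12, 36, 108]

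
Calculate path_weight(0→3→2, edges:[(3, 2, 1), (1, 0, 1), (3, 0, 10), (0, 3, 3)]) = 4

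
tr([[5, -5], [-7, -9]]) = diagonal: 5 + (-9)
= -4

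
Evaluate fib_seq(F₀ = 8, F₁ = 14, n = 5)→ F_2 = F_1 + F_0 = 22
F_3 = F_2 + F_1 = 36
F_4 = F_3 + F_2 = 58
= [8, 14, 22, 36, 58]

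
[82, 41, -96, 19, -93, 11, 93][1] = 41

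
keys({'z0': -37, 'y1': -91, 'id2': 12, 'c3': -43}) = ['z0', 'y1', 'id2', 'c3']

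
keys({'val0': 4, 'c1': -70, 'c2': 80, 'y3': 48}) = ['val0', 'c1', 'c2', 'y3']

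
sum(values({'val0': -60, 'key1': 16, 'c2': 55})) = 11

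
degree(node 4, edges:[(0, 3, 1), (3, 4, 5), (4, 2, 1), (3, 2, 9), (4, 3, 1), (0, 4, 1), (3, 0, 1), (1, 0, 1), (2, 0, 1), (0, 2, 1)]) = 4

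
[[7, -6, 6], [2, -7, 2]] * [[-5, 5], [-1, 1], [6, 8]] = [[7, 77], [9, 19]]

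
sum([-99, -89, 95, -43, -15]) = (-99) + (-89) + 95 + (-43) + (-15)
= -151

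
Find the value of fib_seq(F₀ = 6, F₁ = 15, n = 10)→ F_2 = F_1 + F_0 = 21
F_3 = F_2 + F_1 = 36
F_4 = F_3 + F_2 = 57
...
= [6, 15, 21, 36, 57, 93, 150, 243, 393, 636]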